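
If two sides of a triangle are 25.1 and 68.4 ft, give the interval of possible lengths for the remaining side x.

By the triangle inequality, x must be less than 25.1 + 68.4 = 93.5 and greater than |25.1 − 68.4| = 43.3.

43.3 < x < 93.5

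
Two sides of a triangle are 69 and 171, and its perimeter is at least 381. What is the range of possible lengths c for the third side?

Triangle inequality alone gives 102 < c < 240.
The perimeter condition gives c ≥ 381 − 69 − 171 = 141.
Intersecting the two: 141 ≤ c < 240.

141 ≤ c < 240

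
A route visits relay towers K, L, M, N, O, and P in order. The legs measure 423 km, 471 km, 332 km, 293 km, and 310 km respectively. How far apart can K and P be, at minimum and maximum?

The maximum is all hops collinear in one direction: 423 + 471 + 332 + 293 + 310 = 1829.
The longest hop is 471; the others sum to 1358. Since 471 ≤ 1358, the path can fold back on itself completely, so the minimum distance is 0.

0 ≤ KP ≤ 1829 km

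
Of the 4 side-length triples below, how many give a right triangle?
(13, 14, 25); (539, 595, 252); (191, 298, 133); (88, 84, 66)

1

(13,14,25): 13²+14² = 365 < 625 = 25² → obtuse
(539,595,252): 252²+539² = 354025 = 595² → right
(191,298,133): 133²+191² = 54170 < 88804 = 298² → obtuse
(88,84,66): 66²+84² = 11412 > 7744 = 88² → acute
1 of the 4 is right.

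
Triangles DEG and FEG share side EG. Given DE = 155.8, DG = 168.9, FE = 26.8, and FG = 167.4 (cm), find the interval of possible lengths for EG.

140.6 < EG < 194.2

From triangle DEG: |155.8 − 168.9| < EG < 155.8 + 168.9, i.e. 13.1 < EG < 324.7.
From triangle FEG: 140.6 < EG < 194.2.
Both must hold, so EG lies in the intersection.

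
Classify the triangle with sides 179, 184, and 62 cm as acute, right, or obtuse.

acute

Compare the square of the longest side to the sum of squares of the other two: 62² + 179² = 35885 > 33856 = 184².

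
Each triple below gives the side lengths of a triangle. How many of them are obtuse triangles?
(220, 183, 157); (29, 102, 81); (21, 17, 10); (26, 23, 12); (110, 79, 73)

(220,183,157): 157²+183² = 58138 > 48400 = 220² → acute
(29,102,81): 29²+81² = 7402 < 10404 = 102² → obtuse
(21,17,10): 10²+17² = 389 < 441 = 21² → obtuse
(26,23,12): 12²+23² = 673 < 676 = 26² → obtuse
(110,79,73): 73²+79² = 11570 < 12100 = 110² → obtuse
4 of the 5 are obtuse.

4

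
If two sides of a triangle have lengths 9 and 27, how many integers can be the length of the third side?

17

The third side lies in the open interval (18, 36).
Integers from 19 to 35 inclusive: 35 − 19 + 1 = 17.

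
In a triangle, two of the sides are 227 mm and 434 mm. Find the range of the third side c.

207 < c < 661

By the triangle inequality, c must be less than 227 + 434 = 661 and greater than |227 − 434| = 207.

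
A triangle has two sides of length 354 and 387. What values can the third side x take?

33 < x < 741

By the triangle inequality, x must be less than 354 + 387 = 741 and greater than |354 − 387| = 33.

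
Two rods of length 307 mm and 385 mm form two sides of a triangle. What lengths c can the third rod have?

By the triangle inequality, c must be less than 307 + 385 = 692 and greater than |307 − 385| = 78.

78 < c < 692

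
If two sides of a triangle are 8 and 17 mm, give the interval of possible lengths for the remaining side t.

By the triangle inequality, t must be less than 8 + 17 = 25 and greater than |8 − 17| = 9.

9 < t < 25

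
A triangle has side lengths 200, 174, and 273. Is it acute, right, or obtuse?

obtuse

Compare the square of the longest side to the sum of squares of the other two: 174² + 200² = 70276 < 74529 = 273².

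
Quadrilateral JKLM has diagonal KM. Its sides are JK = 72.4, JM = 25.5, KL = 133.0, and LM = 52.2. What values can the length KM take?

From triangle JKM: |72.4 − 25.5| < KM < 72.4 + 25.5, i.e. 46.9 < KM < 97.9.
From triangle LKM: 80.8 < KM < 185.2.
Both must hold, so KM lies in the intersection.

80.8 < KM < 97.9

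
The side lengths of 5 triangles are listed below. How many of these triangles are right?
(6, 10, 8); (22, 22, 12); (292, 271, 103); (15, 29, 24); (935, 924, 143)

(6,10,8): 6²+8² = 100 = 10² → right
(22,22,12): 12²+22² = 628 > 484 = 22² → acute
(292,271,103): 103²+271² = 84050 < 85264 = 292² → obtuse
(15,29,24): 15²+24² = 801 < 841 = 29² → obtuse
(935,924,143): 143²+924² = 874225 = 935² → right
2 of the 5 are right.

2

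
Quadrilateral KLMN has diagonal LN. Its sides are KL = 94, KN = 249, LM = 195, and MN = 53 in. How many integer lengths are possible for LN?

From triangle KLN: 155 < LN < 343.
From triangle MLN: 142 < LN < 248.
Intersection: 155 < LN < 248, so integers 156 through 247: 92 values.

92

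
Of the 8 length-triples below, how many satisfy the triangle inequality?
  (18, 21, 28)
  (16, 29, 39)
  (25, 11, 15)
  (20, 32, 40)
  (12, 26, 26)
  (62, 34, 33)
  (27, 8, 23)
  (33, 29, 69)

7

(18,21,28): 18+21 > 28 → valid
(16,29,39): 16+29 > 39 → valid
(11,15,25): 11+15 > 25 → valid
(20,32,40): 20+32 > 40 → valid
(12,26,26): 12+26 > 26 → valid
(33,34,62): 33+34 > 62 → valid
(8,23,27): 8+23 > 27 → valid
(29,33,69): 29+33 ≤ 69 → not valid
7 of the 8 triples form a triangle.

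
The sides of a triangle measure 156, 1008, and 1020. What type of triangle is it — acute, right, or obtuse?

right

Compare the square of the longest side to the sum of squares of the other two: 156² + 1008² = 1040400 = 1020².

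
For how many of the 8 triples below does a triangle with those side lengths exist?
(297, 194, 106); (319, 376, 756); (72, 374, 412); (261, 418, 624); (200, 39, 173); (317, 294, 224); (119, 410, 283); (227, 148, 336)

(106,194,297): 106+194 > 297 → valid
(319,376,756): 319+376 ≤ 756 → not valid
(72,374,412): 72+374 > 412 → valid
(261,418,624): 261+418 > 624 → valid
(39,173,200): 39+173 > 200 → valid
(224,294,317): 224+294 > 317 → valid
(119,283,410): 119+283 ≤ 410 → not valid
(148,227,336): 148+227 > 336 → valid
6 of the 8 triples form a triangle.

6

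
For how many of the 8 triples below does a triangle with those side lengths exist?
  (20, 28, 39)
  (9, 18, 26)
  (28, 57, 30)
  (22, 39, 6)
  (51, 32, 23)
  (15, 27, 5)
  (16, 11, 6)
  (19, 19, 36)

(20,28,39): 20+28 > 39 → valid
(9,18,26): 9+18 > 26 → valid
(28,30,57): 28+30 > 57 → valid
(6,22,39): 6+22 ≤ 39 → not valid
(23,32,51): 23+32 > 51 → valid
(5,15,27): 5+15 ≤ 27 → not valid
(6,11,16): 6+11 > 16 → valid
(19,19,36): 19+19 > 36 → valid
6 of the 8 triples form a triangle.

6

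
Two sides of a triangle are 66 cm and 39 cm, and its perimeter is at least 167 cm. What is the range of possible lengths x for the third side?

Triangle inequality alone gives 27 < x < 105.
The perimeter condition gives x ≥ 167 − 66 − 39 = 62.
Intersecting the two: 62 ≤ x < 105.

62 ≤ x < 105 cm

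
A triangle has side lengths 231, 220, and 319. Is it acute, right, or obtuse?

right

Compare the square of the longest side to the sum of squares of the other two: 220² + 231² = 101761 = 319².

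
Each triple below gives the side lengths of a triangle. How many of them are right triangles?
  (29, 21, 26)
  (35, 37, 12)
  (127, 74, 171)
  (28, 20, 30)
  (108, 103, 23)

(29,21,26): 21²+26² = 1117 > 841 = 29² → acute
(35,37,12): 12²+35² = 1369 = 37² → right
(127,74,171): 74²+127² = 21605 < 29241 = 171² → obtuse
(28,20,30): 20²+28² = 1184 > 900 = 30² → acute
(108,103,23): 23²+103² = 11138 < 11664 = 108² → obtuse
1 of the 5 is right.

1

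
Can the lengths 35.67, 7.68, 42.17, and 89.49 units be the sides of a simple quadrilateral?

For a quadrilateral, each side must be shorter than the sum of the others.
Here the longest side is 89.49, but the remaining 3 sides sum to only 85.52.

No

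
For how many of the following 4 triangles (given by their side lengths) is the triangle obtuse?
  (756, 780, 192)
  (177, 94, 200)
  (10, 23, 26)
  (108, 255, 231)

1

(756,780,192): 192²+756² = 608400 = 780² → right
(177,94,200): 94²+177² = 40165 > 40000 = 200² → acute
(10,23,26): 10²+23² = 629 < 676 = 26² → obtuse
(108,255,231): 108²+231² = 65025 = 255² → right
1 of the 4 is obtuse.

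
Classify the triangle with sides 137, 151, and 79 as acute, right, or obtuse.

Compare the square of the longest side to the sum of squares of the other two: 79² + 137² = 25010 > 22801 = 151².

acute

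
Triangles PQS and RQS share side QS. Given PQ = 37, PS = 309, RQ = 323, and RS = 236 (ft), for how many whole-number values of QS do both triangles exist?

From triangle PQS: 272 < QS < 346.
From triangle RQS: 87 < QS < 559.
Intersection: 272 < QS < 346, so integers 273 through 345: 73 values.

73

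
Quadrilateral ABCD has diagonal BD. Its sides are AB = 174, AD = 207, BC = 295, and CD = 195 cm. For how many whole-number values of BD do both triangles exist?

280

From triangle ABD: 33 < BD < 381.
From triangle CBD: 100 < BD < 490.
Intersection: 100 < BD < 381, so integers 101 through 380: 280 values.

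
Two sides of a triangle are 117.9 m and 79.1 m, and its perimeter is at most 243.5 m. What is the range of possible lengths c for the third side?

Triangle inequality alone gives 38.8 < c < 197.0.
The perimeter condition gives c ≤ 243.5 − 117.9 − 79.1 = 46.5.
Intersecting the two: 38.8 < c ≤ 46.5.

38.8 < c ≤ 46.5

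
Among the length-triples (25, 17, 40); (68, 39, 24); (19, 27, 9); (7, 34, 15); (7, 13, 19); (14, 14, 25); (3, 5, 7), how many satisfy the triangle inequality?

(17,25,40): 17+25 > 40 → valid
(24,39,68): 24+39 ≤ 68 → not valid
(9,19,27): 9+19 > 27 → valid
(7,15,34): 7+15 ≤ 34 → not valid
(7,13,19): 7+13 > 19 → valid
(14,14,25): 14+14 > 25 → valid
(3,5,7): 3+5 > 7 → valid
5 of the 7 triples form a triangle.

5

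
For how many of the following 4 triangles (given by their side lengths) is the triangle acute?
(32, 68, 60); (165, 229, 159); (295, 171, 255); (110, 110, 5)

3

(32,68,60): 32²+60² = 4624 = 68² → right
(165,229,159): 159²+165² = 52506 > 52441 = 229² → acute
(295,171,255): 171²+255² = 94266 > 87025 = 295² → acute
(110,110,5): 5²+110² = 12125 > 12100 = 110² → acute
3 of the 4 are acute.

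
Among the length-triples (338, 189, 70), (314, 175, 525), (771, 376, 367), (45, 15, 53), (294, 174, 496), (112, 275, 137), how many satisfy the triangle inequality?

(70,189,338): 70+189 ≤ 338 → not valid
(175,314,525): 175+314 ≤ 525 → not valid
(367,376,771): 367+376 ≤ 771 → not valid
(15,45,53): 15+45 > 53 → valid
(174,294,496): 174+294 ≤ 496 → not valid
(112,137,275): 112+137 ≤ 275 → not valid
1 of the 6 triples forms a triangle.

1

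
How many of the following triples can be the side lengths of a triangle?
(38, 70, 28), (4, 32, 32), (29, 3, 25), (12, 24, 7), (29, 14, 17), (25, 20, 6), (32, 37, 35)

(28,38,70): 28+38 ≤ 70 → not valid
(4,32,32): 4+32 > 32 → valid
(3,25,29): 3+25 ≤ 29 → not valid
(7,12,24): 7+12 ≤ 24 → not valid
(14,17,29): 14+17 > 29 → valid
(6,20,25): 6+20 > 25 → valid
(32,35,37): 32+35 > 37 → valid
4 of the 7 triples form a triangle.

4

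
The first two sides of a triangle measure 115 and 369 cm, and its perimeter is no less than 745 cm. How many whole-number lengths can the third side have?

Triangle inequality: 254 < x < 484. Perimeter ≥ 745 gives x ≥ 745 − 115 − 369 = 261.
So 261 ≤ x < 484; integers 261 through 483: 223 values.

223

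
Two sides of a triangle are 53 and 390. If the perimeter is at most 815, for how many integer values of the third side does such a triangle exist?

Triangle inequality: 337 < x < 443. Perimeter ≤ 815 gives x ≤ 815 − 53 − 390 = 372.
So 337 < x ≤ 372; integers 338 through 372: 35 values.

35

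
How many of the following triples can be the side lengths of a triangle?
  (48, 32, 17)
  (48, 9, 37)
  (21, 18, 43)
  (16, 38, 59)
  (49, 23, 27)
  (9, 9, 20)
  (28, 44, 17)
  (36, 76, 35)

3

(17,32,48): 17+32 > 48 → valid
(9,37,48): 9+37 ≤ 48 → not valid
(18,21,43): 18+21 ≤ 43 → not valid
(16,38,59): 16+38 ≤ 59 → not valid
(23,27,49): 23+27 > 49 → valid
(9,9,20): 9+9 ≤ 20 → not valid
(17,28,44): 17+28 > 44 → valid
(35,36,76): 35+36 ≤ 76 → not valid
3 of the 8 triples form a triangle.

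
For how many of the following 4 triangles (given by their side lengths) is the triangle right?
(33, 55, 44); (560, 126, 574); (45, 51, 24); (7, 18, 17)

(33,55,44): 33²+44² = 3025 = 55² → right
(560,126,574): 126²+560² = 329476 = 574² → right
(45,51,24): 24²+45² = 2601 = 51² → right
(7,18,17): 7²+17² = 338 > 324 = 18² → acute
3 of the 4 are right.

3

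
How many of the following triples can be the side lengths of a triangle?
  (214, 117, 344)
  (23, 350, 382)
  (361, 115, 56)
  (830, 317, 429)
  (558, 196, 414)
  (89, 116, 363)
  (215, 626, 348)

(117,214,344): 117+214 ≤ 344 → not valid
(23,350,382): 23+350 ≤ 382 → not valid
(56,115,361): 56+115 ≤ 361 → not valid
(317,429,830): 317+429 ≤ 830 → not valid
(196,414,558): 196+414 > 558 → valid
(89,116,363): 89+116 ≤ 363 → not valid
(215,348,626): 215+348 ≤ 626 → not valid
1 of the 7 triples forms a triangle.

1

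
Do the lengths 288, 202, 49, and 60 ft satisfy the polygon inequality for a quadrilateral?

A quadrilateral exists iff every side is shorter than the sum of the others — equivalently, the longest side is less than the sum of the rest.
Longest side 288 < 311 (sum of the remaining 3), so yes.

Yes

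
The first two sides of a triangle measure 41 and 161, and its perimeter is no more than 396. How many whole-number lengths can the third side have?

74

Triangle inequality: 120 < x < 202. Perimeter ≤ 396 gives x ≤ 396 − 41 − 161 = 194.
So 120 < x ≤ 194; integers 121 through 194: 74 values.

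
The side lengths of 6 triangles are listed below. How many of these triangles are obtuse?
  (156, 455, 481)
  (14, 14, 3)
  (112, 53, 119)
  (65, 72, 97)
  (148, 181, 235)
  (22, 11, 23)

1

(156,455,481): 156²+455² = 231361 = 481² → right
(14,14,3): 3²+14² = 205 > 196 = 14² → acute
(112,53,119): 53²+112² = 15353 > 14161 = 119² → acute
(65,72,97): 65²+72² = 9409 = 97² → right
(148,181,235): 148²+181² = 54665 < 55225 = 235² → obtuse
(22,11,23): 11²+22² = 605 > 529 = 23² → acute
1 of the 6 is obtuse.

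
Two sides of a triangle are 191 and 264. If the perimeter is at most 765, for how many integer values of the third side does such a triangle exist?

Triangle inequality: 73 < x < 455. Perimeter ≤ 765 gives x ≤ 765 − 191 − 264 = 310.
So 73 < x ≤ 310; integers 74 through 310: 237 values.

237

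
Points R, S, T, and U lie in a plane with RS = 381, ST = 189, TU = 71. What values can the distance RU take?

121 ≤ RU ≤ 641

The maximum is all hops collinear in one direction: 381 + 189 + 71 = 641.
The longest hop is 381; the others sum to 260. Folding the others back against it leaves at least 381 − 260 = 121.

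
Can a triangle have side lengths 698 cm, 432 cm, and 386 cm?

Yes

The longest side is 698, and the other two sum to 818.
Since 818 > 698, the triangle inequality holds.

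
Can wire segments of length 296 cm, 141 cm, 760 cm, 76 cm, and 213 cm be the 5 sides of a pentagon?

For a pentagon, each side must be shorter than the sum of the others.
Here the longest side is 760, but the remaining 4 sides sum to only 726.

No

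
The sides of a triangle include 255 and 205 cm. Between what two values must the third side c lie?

50 < c < 460 (cm)

By the triangle inequality, c must be less than 255 + 205 = 460 and greater than |255 − 205| = 50.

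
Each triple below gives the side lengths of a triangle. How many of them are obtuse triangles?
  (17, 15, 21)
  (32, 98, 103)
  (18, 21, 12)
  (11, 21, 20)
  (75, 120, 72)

(17,15,21): 15²+17² = 514 > 441 = 21² → acute
(32,98,103): 32²+98² = 10628 > 10609 = 103² → acute
(18,21,12): 12²+18² = 468 > 441 = 21² → acute
(11,21,20): 11²+20² = 521 > 441 = 21² → acute
(75,120,72): 72²+75² = 10809 < 14400 = 120² → obtuse
1 of the 5 is obtuse.

1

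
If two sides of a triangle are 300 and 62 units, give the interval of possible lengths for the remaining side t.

238 < t < 362

By the triangle inequality, t must be less than 300 + 62 = 362 and greater than |300 − 62| = 238.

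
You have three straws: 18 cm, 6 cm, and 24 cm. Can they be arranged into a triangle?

No

The two shorter sides sum to 24, exactly equal to the longest side 24.
That gives only a degenerate (flat) triangle — the inequality must be strict.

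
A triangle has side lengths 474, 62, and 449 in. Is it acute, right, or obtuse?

obtuse

Compare the square of the longest side to the sum of squares of the other two: 62² + 449² = 205445 < 224676 = 474².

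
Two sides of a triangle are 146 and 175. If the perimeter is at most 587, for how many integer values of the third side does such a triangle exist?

Triangle inequality: 29 < x < 321. Perimeter ≤ 587 gives x ≤ 587 − 146 − 175 = 266.
So 29 < x ≤ 266; integers 30 through 266: 237 values.

237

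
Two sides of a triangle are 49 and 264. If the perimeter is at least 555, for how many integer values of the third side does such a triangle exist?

Triangle inequality: 215 < x < 313. Perimeter ≥ 555 gives x ≥ 555 − 49 − 264 = 242.
So 242 ≤ x < 313; integers 242 through 312: 71 values.

71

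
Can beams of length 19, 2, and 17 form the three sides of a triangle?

No

The two shorter sides sum to 19, exactly equal to the longest side 19.
That gives only a degenerate (flat) triangle — the inequality must be strict.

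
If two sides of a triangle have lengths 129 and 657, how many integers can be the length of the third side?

The third side lies in the open interval (528, 786).
Integers from 529 to 785 inclusive: 785 − 529 + 1 = 257.

257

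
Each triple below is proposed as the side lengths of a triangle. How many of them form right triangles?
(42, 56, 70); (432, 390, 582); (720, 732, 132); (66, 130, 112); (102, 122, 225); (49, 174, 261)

4

(42,56,70): 42²+56² = 4900 = 70² → right
(432,390,582): 390²+432² = 338724 = 582² → right
(720,732,132): 132²+720² = 535824 = 732² → right
(66,130,112): 66²+112² = 16900 = 130² → right
(102,122,225): 102+122 ≤ 225, not a triangle
(49,174,261): 49+174 ≤ 261, not a triangle
4 of the 6 are right.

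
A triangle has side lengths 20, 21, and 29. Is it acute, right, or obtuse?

right

Compare the square of the longest side to the sum of squares of the other two: 20² + 21² = 841 = 29².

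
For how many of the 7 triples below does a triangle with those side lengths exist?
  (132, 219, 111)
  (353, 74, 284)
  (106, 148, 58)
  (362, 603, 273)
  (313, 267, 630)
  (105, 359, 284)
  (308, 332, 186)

6

(111,132,219): 111+132 > 219 → valid
(74,284,353): 74+284 > 353 → valid
(58,106,148): 58+106 > 148 → valid
(273,362,603): 273+362 > 603 → valid
(267,313,630): 267+313 ≤ 630 → not valid
(105,284,359): 105+284 > 359 → valid
(186,308,332): 186+308 > 332 → valid
6 of the 7 triples form a triangle.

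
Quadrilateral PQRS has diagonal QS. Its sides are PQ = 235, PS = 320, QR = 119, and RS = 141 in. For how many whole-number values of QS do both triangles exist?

174

From triangle PQS: 85 < QS < 555.
From triangle RQS: 22 < QS < 260.
Intersection: 85 < QS < 260, so integers 86 through 259: 174 values.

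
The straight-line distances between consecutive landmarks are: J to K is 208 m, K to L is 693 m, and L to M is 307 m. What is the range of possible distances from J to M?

The maximum is all hops collinear in one direction: 208 + 693 + 307 = 1208.
The longest hop is 693; the others sum to 515. Folding the others back against it leaves at least 693 − 515 = 178.

178 ≤ JM ≤ 1208 m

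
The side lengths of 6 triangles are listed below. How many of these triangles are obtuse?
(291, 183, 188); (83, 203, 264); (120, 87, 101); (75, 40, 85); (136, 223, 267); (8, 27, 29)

(291,183,188): 183²+188² = 68833 < 84681 = 291² → obtuse
(83,203,264): 83²+203² = 48098 < 69696 = 264² → obtuse
(120,87,101): 87²+101² = 17770 > 14400 = 120² → acute
(75,40,85): 40²+75² = 7225 = 85² → right
(136,223,267): 136²+223² = 68225 < 71289 = 267² → obtuse
(8,27,29): 8²+27² = 793 < 841 = 29² → obtuse
4 of the 6 are obtuse.

4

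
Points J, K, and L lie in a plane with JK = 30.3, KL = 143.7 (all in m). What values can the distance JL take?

113.4 ≤ JL ≤ 174.0 m

By the triangle inequality, |30.3 − 143.7| ≤ JL ≤ 30.3 + 143.7.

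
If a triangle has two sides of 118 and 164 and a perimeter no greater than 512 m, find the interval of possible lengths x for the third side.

Triangle inequality alone gives 46 < x < 282.
The perimeter condition gives x ≤ 512 − 118 − 164 = 230.
Intersecting the two: 46 < x ≤ 230.

46 < x ≤ 230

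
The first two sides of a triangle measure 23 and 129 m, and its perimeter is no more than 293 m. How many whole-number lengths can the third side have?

35

Triangle inequality: 106 < x < 152. Perimeter ≤ 293 gives x ≤ 293 − 23 − 129 = 141.
So 106 < x ≤ 141; integers 107 through 141: 35 values.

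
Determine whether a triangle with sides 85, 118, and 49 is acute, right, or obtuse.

obtuse

Compare the square of the longest side to the sum of squares of the other two: 49² + 85² = 9626 < 13924 = 118².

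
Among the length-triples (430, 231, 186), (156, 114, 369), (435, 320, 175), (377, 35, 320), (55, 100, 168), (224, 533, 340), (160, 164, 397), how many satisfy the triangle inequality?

2

(186,231,430): 186+231 ≤ 430 → not valid
(114,156,369): 114+156 ≤ 369 → not valid
(175,320,435): 175+320 > 435 → valid
(35,320,377): 35+320 ≤ 377 → not valid
(55,100,168): 55+100 ≤ 168 → not valid
(224,340,533): 224+340 > 533 → valid
(160,164,397): 160+164 ≤ 397 → not valid
2 of the 7 triples form a triangle.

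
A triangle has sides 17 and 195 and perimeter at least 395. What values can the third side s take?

Triangle inequality alone gives 178 < s < 212.
The perimeter condition gives s ≥ 395 − 17 − 195 = 183.
Intersecting the two: 183 ≤ s < 212.

183 ≤ s < 212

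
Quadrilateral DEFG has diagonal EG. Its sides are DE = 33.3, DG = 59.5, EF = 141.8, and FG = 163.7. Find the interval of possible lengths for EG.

26.2 < EG < 92.8

From triangle DEG: |33.3 − 59.5| < EG < 33.3 + 59.5, i.e. 26.2 < EG < 92.8.
From triangle FEG: 21.9 < EG < 305.5.
Both must hold, so EG lies in the intersection.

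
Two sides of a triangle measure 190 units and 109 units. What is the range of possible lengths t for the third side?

81 < t < 299

By the triangle inequality, t must be less than 190 + 109 = 299 and greater than |190 − 109| = 81.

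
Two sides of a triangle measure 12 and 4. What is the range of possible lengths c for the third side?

By the triangle inequality, c must be less than 12 + 4 = 16 and greater than |12 − 4| = 8.

8 < c < 16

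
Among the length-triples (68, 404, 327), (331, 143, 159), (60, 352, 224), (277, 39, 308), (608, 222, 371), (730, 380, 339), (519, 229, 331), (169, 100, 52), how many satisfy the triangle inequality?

(68,327,404): 68+327 ≤ 404 → not valid
(143,159,331): 143+159 ≤ 331 → not valid
(60,224,352): 60+224 ≤ 352 → not valid
(39,277,308): 39+277 > 308 → valid
(222,371,608): 222+371 ≤ 608 → not valid
(339,380,730): 339+380 ≤ 730 → not valid
(229,331,519): 229+331 > 519 → valid
(52,100,169): 52+100 ≤ 169 → not valid
2 of the 8 triples form a triangle.

2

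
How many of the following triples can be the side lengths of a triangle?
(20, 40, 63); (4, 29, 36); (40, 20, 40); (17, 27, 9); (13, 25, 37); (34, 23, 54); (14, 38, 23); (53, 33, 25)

(20,40,63): 20+40 ≤ 63 → not valid
(4,29,36): 4+29 ≤ 36 → not valid
(20,40,40): 20+40 > 40 → valid
(9,17,27): 9+17 ≤ 27 → not valid
(13,25,37): 13+25 > 37 → valid
(23,34,54): 23+34 > 54 → valid
(14,23,38): 14+23 ≤ 38 → not valid
(25,33,53): 25+33 > 53 → valid
4 of the 8 triples form a triangle.

4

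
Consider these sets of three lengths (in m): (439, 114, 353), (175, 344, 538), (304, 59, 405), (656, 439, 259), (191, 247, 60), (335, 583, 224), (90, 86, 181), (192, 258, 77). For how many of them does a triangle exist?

(114,353,439): 114+353 > 439 → valid
(175,344,538): 175+344 ≤ 538 → not valid
(59,304,405): 59+304 ≤ 405 → not valid
(259,439,656): 259+439 > 656 → valid
(60,191,247): 60+191 > 247 → valid
(224,335,583): 224+335 ≤ 583 → not valid
(86,90,181): 86+90 ≤ 181 → not valid
(77,192,258): 77+192 > 258 → valid
4 of the 8 triples form a triangle.

4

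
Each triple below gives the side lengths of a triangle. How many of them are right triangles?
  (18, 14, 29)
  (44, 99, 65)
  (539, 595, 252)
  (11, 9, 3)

1

(18,14,29): 14²+18² = 520 < 841 = 29² → obtuse
(44,99,65): 44²+65² = 6161 < 9801 = 99² → obtuse
(539,595,252): 252²+539² = 354025 = 595² → right
(11,9,3): 3²+9² = 90 < 121 = 11² → obtuse
1 of the 4 is right.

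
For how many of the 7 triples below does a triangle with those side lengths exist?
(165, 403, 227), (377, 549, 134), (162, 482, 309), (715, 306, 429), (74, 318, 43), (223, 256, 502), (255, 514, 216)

(165,227,403): 165+227 ≤ 403 → not valid
(134,377,549): 134+377 ≤ 549 → not valid
(162,309,482): 162+309 ≤ 482 → not valid
(306,429,715): 306+429 > 715 → valid
(43,74,318): 43+74 ≤ 318 → not valid
(223,256,502): 223+256 ≤ 502 → not valid
(216,255,514): 216+255 ≤ 514 → not valid
1 of the 7 triples forms a triangle.

1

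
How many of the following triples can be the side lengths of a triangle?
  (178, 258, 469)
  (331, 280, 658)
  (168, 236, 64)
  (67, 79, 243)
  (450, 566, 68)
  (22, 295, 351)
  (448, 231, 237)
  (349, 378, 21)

1

(178,258,469): 178+258 ≤ 469 → not valid
(280,331,658): 280+331 ≤ 658 → not valid
(64,168,236): 64+168 ≤ 236 → not valid
(67,79,243): 67+79 ≤ 243 → not valid
(68,450,566): 68+450 ≤ 566 → not valid
(22,295,351): 22+295 ≤ 351 → not valid
(231,237,448): 231+237 > 448 → valid
(21,349,378): 21+349 ≤ 378 → not valid
1 of the 8 triples forms a triangle.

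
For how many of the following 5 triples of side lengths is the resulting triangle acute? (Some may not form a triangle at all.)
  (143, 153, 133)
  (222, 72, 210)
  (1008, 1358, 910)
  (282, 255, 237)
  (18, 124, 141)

(143,153,133): 133²+143² = 38138 > 23409 = 153² → acute
(222,72,210): 72²+210² = 49284 = 222² → right
(1008,1358,910): 910²+1008² = 1844164 = 1358² → right
(282,255,237): 237²+255² = 121194 > 79524 = 282² → acute
(18,124,141): 18²+124² = 15700 < 19881 = 141² → obtuse
2 of the 5 are acute.

2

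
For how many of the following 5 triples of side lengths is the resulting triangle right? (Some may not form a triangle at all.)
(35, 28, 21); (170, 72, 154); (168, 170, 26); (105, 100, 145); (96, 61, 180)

4

(35,28,21): 21²+28² = 1225 = 35² → right
(170,72,154): 72²+154² = 28900 = 170² → right
(168,170,26): 26²+168² = 28900 = 170² → right
(105,100,145): 100²+105² = 21025 = 145² → right
(96,61,180): 61+96 ≤ 180, not a triangle
4 of the 5 are right.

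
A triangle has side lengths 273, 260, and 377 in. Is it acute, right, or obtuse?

right

Compare the square of the longest side to the sum of squares of the other two: 260² + 273² = 142129 = 377².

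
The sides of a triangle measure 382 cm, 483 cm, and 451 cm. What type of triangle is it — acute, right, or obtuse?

acute

Compare the square of the longest side to the sum of squares of the other two: 382² + 451² = 349325 > 233289 = 483².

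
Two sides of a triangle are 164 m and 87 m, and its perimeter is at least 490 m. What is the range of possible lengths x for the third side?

Triangle inequality alone gives 77 < x < 251.
The perimeter condition gives x ≥ 490 − 164 − 87 = 239.
Intersecting the two: 239 ≤ x < 251.

239 ≤ x < 251 m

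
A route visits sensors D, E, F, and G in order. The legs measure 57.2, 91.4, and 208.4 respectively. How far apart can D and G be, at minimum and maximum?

The maximum is all hops collinear in one direction: 57.2 + 91.4 + 208.4 = 357.0.
The longest hop is 208.4; the others sum to 148.6. Folding the others back against it leaves at least 208.4 − 148.6 = 59.8.

59.8 ≤ DG ≤ 357.0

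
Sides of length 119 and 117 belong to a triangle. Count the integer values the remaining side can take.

233

The third side lies in the open interval (2, 236).
Integers from 3 to 235 inclusive: 235 − 3 + 1 = 233.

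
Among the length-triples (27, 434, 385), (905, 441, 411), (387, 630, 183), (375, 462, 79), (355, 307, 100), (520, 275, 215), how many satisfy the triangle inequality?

1

(27,385,434): 27+385 ≤ 434 → not valid
(411,441,905): 411+441 ≤ 905 → not valid
(183,387,630): 183+387 ≤ 630 → not valid
(79,375,462): 79+375 ≤ 462 → not valid
(100,307,355): 100+307 > 355 → valid
(215,275,520): 215+275 ≤ 520 → not valid
1 of the 6 triples forms a triangle.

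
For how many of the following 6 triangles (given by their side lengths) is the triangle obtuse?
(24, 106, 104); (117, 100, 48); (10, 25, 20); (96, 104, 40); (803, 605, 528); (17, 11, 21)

3

(24,106,104): 24²+104² = 11392 > 11236 = 106² → acute
(117,100,48): 48²+100² = 12304 < 13689 = 117² → obtuse
(10,25,20): 10²+20² = 500 < 625 = 25² → obtuse
(96,104,40): 40²+96² = 10816 = 104² → right
(803,605,528): 528²+605² = 644809 = 803² → right
(17,11,21): 11²+17² = 410 < 441 = 21² → obtuse
3 of the 6 are obtuse.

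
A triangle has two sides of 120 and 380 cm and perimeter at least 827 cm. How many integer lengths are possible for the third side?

173

Triangle inequality: 260 < x < 500. Perimeter ≥ 827 gives x ≥ 827 − 120 − 380 = 327.
So 327 ≤ x < 500; integers 327 through 499: 173 values.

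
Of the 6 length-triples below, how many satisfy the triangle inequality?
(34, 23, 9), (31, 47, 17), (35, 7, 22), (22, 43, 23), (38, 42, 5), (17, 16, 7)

(9,23,34): 9+23 ≤ 34 → not valid
(17,31,47): 17+31 > 47 → valid
(7,22,35): 7+22 ≤ 35 → not valid
(22,23,43): 22+23 > 43 → valid
(5,38,42): 5+38 > 42 → valid
(7,16,17): 7+16 > 17 → valid
4 of the 6 triples form a triangle.

4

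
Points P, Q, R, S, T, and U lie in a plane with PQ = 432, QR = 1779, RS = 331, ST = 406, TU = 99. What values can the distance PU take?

The maximum is all hops collinear in one direction: 432 + 1779 + 331 + 406 + 99 = 3047.
The longest hop is 1779; the others sum to 1268. Folding the others back against it leaves at least 1779 − 1268 = 511.

511 ≤ PU ≤ 3047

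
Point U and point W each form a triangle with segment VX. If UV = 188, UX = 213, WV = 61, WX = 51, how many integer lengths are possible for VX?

86

From triangle UVX: 25 < VX < 401.
From triangle WVX: 10 < VX < 112.
Intersection: 25 < VX < 112, so integers 26 through 111: 86 values.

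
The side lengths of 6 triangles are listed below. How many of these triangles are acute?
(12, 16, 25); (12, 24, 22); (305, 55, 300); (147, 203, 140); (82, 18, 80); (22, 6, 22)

2

(12,16,25): 12²+16² = 400 < 625 = 25² → obtuse
(12,24,22): 12²+22² = 628 > 576 = 24² → acute
(305,55,300): 55²+300² = 93025 = 305² → right
(147,203,140): 140²+147² = 41209 = 203² → right
(82,18,80): 18²+80² = 6724 = 82² → right
(22,6,22): 6²+22² = 520 > 484 = 22² → acute
2 of the 6 are acute.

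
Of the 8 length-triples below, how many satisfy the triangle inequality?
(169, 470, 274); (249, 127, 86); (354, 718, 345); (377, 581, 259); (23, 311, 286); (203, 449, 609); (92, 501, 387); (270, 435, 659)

3

(169,274,470): 169+274 ≤ 470 → not valid
(86,127,249): 86+127 ≤ 249 → not valid
(345,354,718): 345+354 ≤ 718 → not valid
(259,377,581): 259+377 > 581 → valid
(23,286,311): 23+286 ≤ 311 → not valid
(203,449,609): 203+449 > 609 → valid
(92,387,501): 92+387 ≤ 501 → not valid
(270,435,659): 270+435 > 659 → valid
3 of the 8 triples form a triangle.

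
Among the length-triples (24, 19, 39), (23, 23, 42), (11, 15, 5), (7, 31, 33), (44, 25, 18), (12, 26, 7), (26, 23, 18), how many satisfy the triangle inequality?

5

(19,24,39): 19+24 > 39 → valid
(23,23,42): 23+23 > 42 → valid
(5,11,15): 5+11 > 15 → valid
(7,31,33): 7+31 > 33 → valid
(18,25,44): 18+25 ≤ 44 → not valid
(7,12,26): 7+12 ≤ 26 → not valid
(18,23,26): 18+23 > 26 → valid
5 of the 7 triples form a triangle.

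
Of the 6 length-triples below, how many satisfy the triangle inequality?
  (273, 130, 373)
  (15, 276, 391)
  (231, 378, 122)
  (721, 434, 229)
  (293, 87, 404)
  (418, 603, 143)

1

(130,273,373): 130+273 > 373 → valid
(15,276,391): 15+276 ≤ 391 → not valid
(122,231,378): 122+231 ≤ 378 → not valid
(229,434,721): 229+434 ≤ 721 → not valid
(87,293,404): 87+293 ≤ 404 → not valid
(143,418,603): 143+418 ≤ 603 → not valid
1 of the 6 triples forms a triangle.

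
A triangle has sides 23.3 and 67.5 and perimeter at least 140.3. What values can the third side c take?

Triangle inequality alone gives 44.2 < c < 90.8.
The perimeter condition gives c ≥ 140.3 − 23.3 − 67.5 = 49.5.
Intersecting the two: 49.5 ≤ c < 90.8.

49.5 ≤ c < 90.8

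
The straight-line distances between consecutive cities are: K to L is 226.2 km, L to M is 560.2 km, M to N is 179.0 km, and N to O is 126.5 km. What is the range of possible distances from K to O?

28.5 ≤ KO ≤ 1091.9 km

The maximum is all hops collinear in one direction: 226.2 + 560.2 + 179.0 + 126.5 = 1091.9.
The longest hop is 560.2; the others sum to 531.7. Folding the others back against it leaves at least 560.2 − 531.7 = 28.5.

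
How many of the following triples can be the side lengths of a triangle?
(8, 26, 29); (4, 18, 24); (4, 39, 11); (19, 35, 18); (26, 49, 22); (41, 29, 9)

2

(8,26,29): 8+26 > 29 → valid
(4,18,24): 4+18 ≤ 24 → not valid
(4,11,39): 4+11 ≤ 39 → not valid
(18,19,35): 18+19 > 35 → valid
(22,26,49): 22+26 ≤ 49 → not valid
(9,29,41): 9+29 ≤ 41 → not valid
2 of the 6 triples form a triangle.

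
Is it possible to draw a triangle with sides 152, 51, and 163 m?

Yes

The longest side is 163, and the other two sum to 203.
Since 203 > 163, the triangle inequality holds.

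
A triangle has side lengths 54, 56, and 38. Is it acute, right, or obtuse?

Compare the square of the longest side to the sum of squares of the other two: 38² + 54² = 4360 > 3136 = 56².

acute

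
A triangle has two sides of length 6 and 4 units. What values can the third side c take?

2 < c < 10 (units)

By the triangle inequality, c must be less than 6 + 4 = 10 and greater than |6 − 4| = 2.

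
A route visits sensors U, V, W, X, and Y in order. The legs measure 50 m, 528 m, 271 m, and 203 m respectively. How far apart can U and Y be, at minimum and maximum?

4 ≤ UY ≤ 1052 m

The maximum is all hops collinear in one direction: 50 + 528 + 271 + 203 = 1052.
The longest hop is 528; the others sum to 524. Folding the others back against it leaves at least 528 − 524 = 4.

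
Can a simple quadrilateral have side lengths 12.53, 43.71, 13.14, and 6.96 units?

For a quadrilateral, each side must be shorter than the sum of the others.
Here the longest side is 43.71, but the remaining 3 sides sum to only 32.63.

No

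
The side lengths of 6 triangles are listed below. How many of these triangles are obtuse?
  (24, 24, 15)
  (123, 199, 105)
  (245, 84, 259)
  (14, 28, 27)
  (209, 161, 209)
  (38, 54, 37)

2

(24,24,15): 15²+24² = 801 > 576 = 24² → acute
(123,199,105): 105²+123² = 26154 < 39601 = 199² → obtuse
(245,84,259): 84²+245² = 67081 = 259² → right
(14,28,27): 14²+27² = 925 > 784 = 28² → acute
(209,161,209): 161²+209² = 69602 > 43681 = 209² → acute
(38,54,37): 37²+38² = 2813 < 2916 = 54² → obtuse
2 of the 6 are obtuse.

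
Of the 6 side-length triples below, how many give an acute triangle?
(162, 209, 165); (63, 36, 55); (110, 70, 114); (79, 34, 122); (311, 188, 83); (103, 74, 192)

3

(162,209,165): 162²+165² = 53469 > 43681 = 209² → acute
(63,36,55): 36²+55² = 4321 > 3969 = 63² → acute
(110,70,114): 70²+110² = 17000 > 12996 = 114² → acute
(79,34,122): 34+79 ≤ 122, not a triangle
(311,188,83): 83+188 ≤ 311, not a triangle
(103,74,192): 74+103 ≤ 192, not a triangle
3 of the 6 are acute.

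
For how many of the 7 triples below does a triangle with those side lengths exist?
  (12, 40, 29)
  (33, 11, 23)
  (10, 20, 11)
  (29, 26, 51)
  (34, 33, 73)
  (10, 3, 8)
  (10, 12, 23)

5

(12,29,40): 12+29 > 40 → valid
(11,23,33): 11+23 > 33 → valid
(10,11,20): 10+11 > 20 → valid
(26,29,51): 26+29 > 51 → valid
(33,34,73): 33+34 ≤ 73 → not valid
(3,8,10): 3+8 > 10 → valid
(10,12,23): 10+12 ≤ 23 → not valid
5 of the 7 triples form a triangle.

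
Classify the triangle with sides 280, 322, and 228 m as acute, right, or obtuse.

Compare the square of the longest side to the sum of squares of the other two: 228² + 280² = 130384 > 103684 = 322².

acute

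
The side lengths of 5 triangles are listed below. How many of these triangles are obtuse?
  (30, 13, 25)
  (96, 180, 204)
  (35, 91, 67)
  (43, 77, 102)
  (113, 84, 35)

(30,13,25): 13²+25² = 794 < 900 = 30² → obtuse
(96,180,204): 96²+180² = 41616 = 204² → right
(35,91,67): 35²+67² = 5714 < 8281 = 91² → obtuse
(43,77,102): 43²+77² = 7778 < 10404 = 102² → obtuse
(113,84,35): 35²+84² = 8281 < 12769 = 113² → obtuse
4 of the 5 are obtuse.

4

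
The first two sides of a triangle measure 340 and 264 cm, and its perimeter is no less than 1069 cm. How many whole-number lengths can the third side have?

Triangle inequality: 76 < x < 604. Perimeter ≥ 1069 gives x ≥ 1069 − 340 − 264 = 465.
So 465 ≤ x < 604; integers 465 through 603: 139 values.

139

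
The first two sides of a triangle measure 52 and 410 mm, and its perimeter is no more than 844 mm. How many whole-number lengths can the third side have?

24

Triangle inequality: 358 < x < 462. Perimeter ≤ 844 gives x ≤ 844 − 52 − 410 = 382.
So 358 < x ≤ 382; integers 359 through 382: 24 values.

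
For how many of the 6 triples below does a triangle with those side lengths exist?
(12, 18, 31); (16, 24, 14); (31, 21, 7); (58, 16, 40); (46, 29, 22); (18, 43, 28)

3

(12,18,31): 12+18 ≤ 31 → not valid
(14,16,24): 14+16 > 24 → valid
(7,21,31): 7+21 ≤ 31 → not valid
(16,40,58): 16+40 ≤ 58 → not valid
(22,29,46): 22+29 > 46 → valid
(18,28,43): 18+28 > 43 → valid
3 of the 6 triples form a triangle.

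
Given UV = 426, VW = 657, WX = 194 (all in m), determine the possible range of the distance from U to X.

37 ≤ UX ≤ 1277 m

The maximum is all hops collinear in one direction: 426 + 657 + 194 = 1277.
The longest hop is 657; the others sum to 620. Folding the others back against it leaves at least 657 − 620 = 37.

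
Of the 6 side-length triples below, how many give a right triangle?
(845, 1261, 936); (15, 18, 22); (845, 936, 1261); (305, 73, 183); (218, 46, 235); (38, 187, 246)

2

(845,1261,936): 845²+936² = 1590121 = 1261² → right
(15,18,22): 15²+18² = 549 > 484 = 22² → acute
(845,936,1261): 845²+936² = 1590121 = 1261² → right
(305,73,183): 73+183 ≤ 305, not a triangle
(218,46,235): 46²+218² = 49640 < 55225 = 235² → obtuse
(38,187,246): 38+187 ≤ 246, not a triangle
2 of the 6 are right.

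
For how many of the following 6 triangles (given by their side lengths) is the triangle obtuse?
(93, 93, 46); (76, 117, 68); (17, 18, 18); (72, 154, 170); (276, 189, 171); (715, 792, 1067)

(93,93,46): 46²+93² = 10765 > 8649 = 93² → acute
(76,117,68): 68²+76² = 10400 < 13689 = 117² → obtuse
(17,18,18): 17²+18² = 613 > 324 = 18² → acute
(72,154,170): 72²+154² = 28900 = 170² → right
(276,189,171): 171²+189² = 64962 < 76176 = 276² → obtuse
(715,792,1067): 715²+792² = 1138489 = 1067² → right
2 of the 6 are obtuse.

2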